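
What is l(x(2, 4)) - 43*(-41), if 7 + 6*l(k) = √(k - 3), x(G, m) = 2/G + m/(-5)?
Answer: 10571/6 + I*√70/30 ≈ 1761.8 + 0.27889*I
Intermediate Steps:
x(G, m) = 2/G - m/5 (x(G, m) = 2/G + m*(-⅕) = 2/G - m/5)
l(k) = -7/6 + √(-3 + k)/6 (l(k) = -7/6 + √(k - 3)/6 = -7/6 + √(-3 + k)/6)
l(x(2, 4)) - 43*(-41) = (-7/6 + √(-3 + (2/2 - ⅕*4))/6) - 43*(-41) = (-7/6 + √(-3 + (2*(½) - ⅘))/6) + 1763 = (-7/6 + √(-3 + (1 - ⅘))/6) + 1763 = (-7/6 + √(-3 + ⅕)/6) + 1763 = (-7/6 + √(-14/5)/6) + 1763 = (-7/6 + (I*√70/5)/6) + 1763 = (-7/6 + I*√70/30) + 1763 = 10571/6 + I*√70/30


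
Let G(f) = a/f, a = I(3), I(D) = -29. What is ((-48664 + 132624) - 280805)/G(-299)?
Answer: -58856655/29 ≈ -2.0295e+6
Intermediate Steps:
a = -29
G(f) = -29/f
((-48664 + 132624) - 280805)/G(-299) = ((-48664 + 132624) - 280805)/((-29/(-299))) = (83960 - 280805)/((-29*(-1/299))) = -196845/29/299 = -196845*299/29 = -58856655/29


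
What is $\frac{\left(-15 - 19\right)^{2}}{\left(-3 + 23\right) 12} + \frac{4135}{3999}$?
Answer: $\frac{155979}{26660} \approx 5.8507$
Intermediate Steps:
$\frac{\left(-15 - 19\right)^{2}}{\left(-3 + 23\right) 12} + \frac{4135}{3999} = \frac{\left(-34\right)^{2}}{20 \cdot 12} + 4135 \cdot \frac{1}{3999} = \frac{1156}{240} + \frac{4135}{3999} = 1156 \cdot \frac{1}{240} + \frac{4135}{3999} = \frac{289}{60} + \frac{4135}{3999} = \frac{155979}{26660}$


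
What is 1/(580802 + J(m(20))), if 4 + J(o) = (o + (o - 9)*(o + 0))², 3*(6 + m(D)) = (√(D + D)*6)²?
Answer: 1/48790322254 ≈ 2.0496e-11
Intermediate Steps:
m(D) = -6 + 24*D (m(D) = -6 + (√(D + D)*6)²/3 = -6 + (√(2*D)*6)²/3 = -6 + ((√2*√D)*6)²/3 = -6 + (6*√2*√D)²/3 = -6 + (72*D)/3 = -6 + 24*D)
J(o) = -4 + (o + o*(-9 + o))² (J(o) = -4 + (o + (o - 9)*(o + 0))² = -4 + (o + (-9 + o)*o)² = -4 + (o + o*(-9 + o))²)
1/(580802 + J(m(20))) = 1/(580802 + (-4 + (-6 + 24*20)²*(-8 + (-6 + 24*20))²)) = 1/(580802 + (-4 + (-6 + 480)²*(-8 + (-6 + 480))²)) = 1/(580802 + (-4 + 474²*(-8 + 474)²)) = 1/(580802 + (-4 + 224676*466²)) = 1/(580802 + (-4 + 224676*217156)) = 1/(580802 + (-4 + 48789741456)) = 1/(580802 + 48789741452) = 1/48790322254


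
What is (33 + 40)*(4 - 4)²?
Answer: 0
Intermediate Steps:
(33 + 40)*(4 - 4)² = 73*0² = 73*0 = 0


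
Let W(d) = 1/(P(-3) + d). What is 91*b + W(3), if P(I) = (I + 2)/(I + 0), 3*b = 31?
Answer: 28219/30 ≈ 940.63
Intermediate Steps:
b = 31/3 (b = (1/3)*31 = 31/3 ≈ 10.333)
P(I) = (2 + I)/I
W(d) = 1/(1/3 + d) (W(d) = 1/((2 - 3)/(-3) + d) = 1/(-1/3*(-1) + d) = 1/(1/3 + d))
91*b + W(3) = 91*(31/3) + 3/(1 + 3*3) = 2821/3 + 3/(1 + 9) = 2821/3 + 3/10 = 28219/30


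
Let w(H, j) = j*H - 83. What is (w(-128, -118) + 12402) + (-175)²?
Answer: 58048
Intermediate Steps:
w(H, j) = -83 + H*j (w(H, j) = H*j - 83 = -83 + H*j)
(w(-128, -118) + 12402) + (-175)² = ((-83 - 128*(-118)) + 12402) + (-175)² = ((-83 + 15104) + 12402) + 30625 = (15021 + 12402) + 30625 = 27423 + 30625 = 58048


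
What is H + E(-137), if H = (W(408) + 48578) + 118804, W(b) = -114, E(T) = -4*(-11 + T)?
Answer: 167860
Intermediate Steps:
E(T) = 44 - 4*T
H = 167268 (H = (-114 + 48578) + 118804 = 48464 + 118804 = 167268)
H + E(-137) = 167268 + (44 - 4*(-137)) = 167268 + (44 + 548) = 167268 + 592 = 167860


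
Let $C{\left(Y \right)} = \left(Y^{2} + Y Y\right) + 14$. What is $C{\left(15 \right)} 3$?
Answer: $1392$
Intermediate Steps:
$C{\left(Y \right)} = 14 + 2 Y^{2}$ ($C{\left(Y \right)} = \left(Y^{2} + Y^{2}\right) + 14 = 2 Y^{2} + 14 = 14 + 2 Y^{2}$)
$C{\left(15 \right)} 3 = \left(14 + 2 \cdot 15^{2}\right) 3 = \left(14 + 2 \cdot 225\right) 3 = \left(14 + 450\right) 3 = 464 \cdot 3 = 1392$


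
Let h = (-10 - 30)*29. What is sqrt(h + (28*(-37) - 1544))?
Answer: 2*I*sqrt(935) ≈ 61.156*I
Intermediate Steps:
h = -1160 (h = -40*29 = -1160)
sqrt(h + (28*(-37) - 1544)) = sqrt(-1160 + (28*(-37) - 1544)) = sqrt(-1160 + (-1036 - 1544)) = sqrt(-1160 - 2580) = sqrt(-3740) = 2*I*sqrt(935)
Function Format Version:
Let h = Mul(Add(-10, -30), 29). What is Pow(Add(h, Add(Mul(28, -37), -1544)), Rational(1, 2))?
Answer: Mul(2, I, Pow(935, Rational(1, 2))) ≈ Mul(61.156, I)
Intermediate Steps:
h = -1160 (h = Mul(-40, 29) = -1160)
Pow(Add(h, Add(Mul(28, -37), -1544)), Rational(1, 2)) = Pow(Add(-1160, Add(Mul(28, -37), -1544)), Rational(1, 2)) = Pow(Add(-1160, Add(-1036, -1544)), Rational(1, 2)) = Pow(Add(-1160, -2580), Rational(1, 2)) = Pow(-3740, Rational(1, 2)) = Mul(2, I, Pow(935, Rational(1, 2)))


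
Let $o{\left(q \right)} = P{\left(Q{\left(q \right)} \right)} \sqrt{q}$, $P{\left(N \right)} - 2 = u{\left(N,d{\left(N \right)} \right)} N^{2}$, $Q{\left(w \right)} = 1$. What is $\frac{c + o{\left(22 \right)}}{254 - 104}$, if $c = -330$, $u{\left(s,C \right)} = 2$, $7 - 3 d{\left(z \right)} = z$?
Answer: $- \frac{11}{5} + \frac{2 \sqrt{22}}{75} \approx -2.0749$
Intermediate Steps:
$d{\left(z \right)} = \frac{7}{3} - \frac{z}{3}$
$P{\left(N \right)} = 2 + 2 N^{2}$
$o{\left(q \right)} = 4 \sqrt{q}$ ($o{\left(q \right)} = \left(2 + 2 \cdot 1^{2}\right) \sqrt{q} = \left(2 + 2 \cdot 1\right) \sqrt{q} = \left(2 + 2\right) \sqrt{q} = 4 \sqrt{q}$)
$\frac{c + o{\left(22 \right)}}{254 - 104} = \frac{-330 + 4 \sqrt{22}}{254 - 104} = \frac{-330 + 4 \sqrt{22}}{150} = \left(-330 + 4 \sqrt{22}\right) \frac{1}{150} = - \frac{11}{5} + \frac{2 \sqrt{22}}{75}$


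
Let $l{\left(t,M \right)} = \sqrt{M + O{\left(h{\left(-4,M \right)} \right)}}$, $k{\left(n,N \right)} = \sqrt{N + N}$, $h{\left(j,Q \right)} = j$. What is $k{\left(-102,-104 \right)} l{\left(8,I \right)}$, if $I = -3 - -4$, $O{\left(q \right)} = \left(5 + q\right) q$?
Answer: $- 4 \sqrt{39} \approx -24.98$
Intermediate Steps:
$O{\left(q \right)} = q \left(5 + q\right)$
$k{\left(n,N \right)} = \sqrt{2} \sqrt{N}$ ($k{\left(n,N \right)} = \sqrt{2 N} = \sqrt{2} \sqrt{N}$)
$I = 1$ ($I = -3 + 4 = 1$)
$l{\left(t,M \right)} = \sqrt{-4 + M}$ ($l{\left(t,M \right)} = \sqrt{M - 4 \left(5 - 4\right)} = \sqrt{M - 4} = \sqrt{-4 + M}$)
$k{\left(-102,-104 \right)} l{\left(8,I \right)} = \sqrt{2} \sqrt{-104} \sqrt{-4 + 1} = \sqrt{2} \cdot 2 i \sqrt{26} \sqrt{-3} = 4 i \sqrt{13} i \sqrt{3} = - 4 \sqrt{39}$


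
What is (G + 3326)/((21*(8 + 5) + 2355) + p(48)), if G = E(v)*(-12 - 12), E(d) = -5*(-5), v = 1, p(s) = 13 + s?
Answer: 2726/2689 ≈ 1.0138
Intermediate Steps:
E(d) = 25
G = -600 (G = 25*(-12 - 12) = 25*(-24) = -600)
(G + 3326)/((21*(8 + 5) + 2355) + p(48)) = (-600 + 3326)/((21*(8 + 5) + 2355) + (13 + 48)) = 2726/((21*13 + 2355) + 61) = 2726/((273 + 2355) + 61) = 2726/(2628 + 61) = 2726/2689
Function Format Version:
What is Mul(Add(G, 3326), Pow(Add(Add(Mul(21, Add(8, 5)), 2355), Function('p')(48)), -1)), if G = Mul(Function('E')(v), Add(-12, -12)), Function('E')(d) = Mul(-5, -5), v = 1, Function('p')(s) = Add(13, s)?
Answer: Rational(2726, 2689) ≈ 1.0138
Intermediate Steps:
Function('E')(d) = 25
G = -600 (G = Mul(25, Add(-12, -12)) = Mul(25, -24) = -600)
Mul(Add(G, 3326), Pow(Add(Add(Mul(21, Add(8, 5)), 2355), Function('p')(48)), -1)) = Mul(Add(-600, 3326), Pow(Add(Add(Mul(21, Add(8, 5)), 2355), Add(13, 48)), -1)) = Mul(2726, Pow(Add(Add(Mul(21, 13), 2355), 61), -1)) = Mul(2726, Pow(Add(Add(273, 2355), 61), -1)) = Mul(2726, Pow(Add(2628, 61), -1)) = Mul(2726, Pow(2689, -1)) = Mul(2726, Rational(1, 2689)) = Rational(2726, 2689)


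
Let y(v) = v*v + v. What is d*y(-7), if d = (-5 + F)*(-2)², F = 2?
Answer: -504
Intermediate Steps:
y(v) = v + v² (y(v) = v² + v = v + v²)
d = -12 (d = (-5 + 2)*(-2)² = -3*4 = -12)
d*y(-7) = -(-84)*(1 - 7) = -(-84)*(-6) = -12*42 = -504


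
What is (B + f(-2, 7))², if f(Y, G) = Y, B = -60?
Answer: 3844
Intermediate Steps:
(B + f(-2, 7))² = (-60 - 2)² = (-62)² = 3844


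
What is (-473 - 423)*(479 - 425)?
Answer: -48384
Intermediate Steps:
(-473 - 423)*(479 - 425) = -896*54 = -48384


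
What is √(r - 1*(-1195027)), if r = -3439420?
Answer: 3*I*√249377 ≈ 1498.1*I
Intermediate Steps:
√(r - 1*(-1195027)) = √(-3439420 - 1*(-1195027)) = √(-3439420 + 1195027) = √(-2244393) = 3*I*√249377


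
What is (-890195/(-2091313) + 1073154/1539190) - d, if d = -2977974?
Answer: 4792943837259172516/1609464028235 ≈ 2.9780e+6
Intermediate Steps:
(-890195/(-2091313) + 1073154/1539190) - d = (-890195/(-2091313) + 1073154/1539190) - 1*(-2977974) = (-890195*(-1/2091313) + 1073154*(1/1539190)) + 2977974 = (890195/2091313 + 536577/769595) + 2977974 = 1807240076626/1609464028235 + 2977974 = 4792943837259172516/1609464028235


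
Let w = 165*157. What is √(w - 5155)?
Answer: 5*√830 ≈ 144.05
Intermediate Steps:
w = 25905
√(w - 5155) = √(25905 - 5155) = √20750 = 5*√830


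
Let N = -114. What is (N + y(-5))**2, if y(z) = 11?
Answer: 10609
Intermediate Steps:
(N + y(-5))**2 = (-114 + 11)**2 = (-103)**2 = 10609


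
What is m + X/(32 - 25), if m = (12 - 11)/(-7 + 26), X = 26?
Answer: 501/133 ≈ 3.7669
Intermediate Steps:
m = 1/19 ≈ 0.052632
m + X/(32 - 25) = 1/19 + 26/(32 - 25) = 1/19 + 26/7 = 501/133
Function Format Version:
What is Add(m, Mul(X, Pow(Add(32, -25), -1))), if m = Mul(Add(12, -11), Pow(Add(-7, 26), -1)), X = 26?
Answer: Rational(501, 133) ≈ 3.7669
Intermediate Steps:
m = Rational(1, 19) (m = Mul(1, Pow(19, -1)) = Mul(1, Rational(1, 19)) = Rational(1, 19) ≈ 0.052632)
Add(m, Mul(X, Pow(Add(32, -25), -1))) = Add(Rational(1, 19), Mul(26, Pow(Add(32, -25), -1))) = Add(Rational(1, 19), Mul(26, Pow(7, -1))) = Add(Rational(1, 19), Mul(26, Rational(1, 7))) = Add(Rational(1, 19), Rational(26, 7)) = Rational(501, 133)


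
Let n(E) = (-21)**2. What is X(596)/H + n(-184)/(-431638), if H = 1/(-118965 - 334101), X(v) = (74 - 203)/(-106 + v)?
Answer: 12613652277921/105751310 ≈ 1.1928e+5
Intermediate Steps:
X(v) = -129/(-106 + v)
n(E) = 441
H = -1/453066 (H = 1/(-453066) = -1/453066 ≈ -2.2072e-6)
X(596)/H + n(-184)/(-431638) = (-129/(-106 + 596))/(-1/453066) + 441/(-431638) = -129/490*(-453066) + 441*(-1/431638) = -129*1/490*(-453066) - 441/431638 = -129/490*(-453066) - 441/431638 = 29222757/245 - 441/431638 = 12613652277921/105751310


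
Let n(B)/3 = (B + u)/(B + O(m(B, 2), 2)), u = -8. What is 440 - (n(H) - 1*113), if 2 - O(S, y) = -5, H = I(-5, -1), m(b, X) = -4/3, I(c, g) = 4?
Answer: 6095/11 ≈ 554.09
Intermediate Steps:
m(b, X) = -4/3 (m(b, X) = -4*⅓ = -4/3)
H = 4
O(S, y) = 7 (O(S, y) = 2 - 1*(-5) = 2 + 5 = 7)
n(B) = 3*(-8 + B)/(7 + B) (n(B) = 3*((B - 8)/(B + 7)) = 3*((-8 + B)/(7 + B)) = 3*(-8 + B)/(7 + B))
440 - (n(H) - 1*113) = 440 - (3*(-8 + 4)/(7 + 4) - 1*113) = 440 - (3*(-4)/11 - 113) = 440 - (3*(1/11)*(-4) - 113) = 440 - (-12/11 - 113) = 440 - 1*(-1255/11) = 440 + 1255/11 = 6095/11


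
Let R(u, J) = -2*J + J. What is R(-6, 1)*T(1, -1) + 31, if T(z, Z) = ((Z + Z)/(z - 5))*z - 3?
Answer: 67/2 ≈ 33.500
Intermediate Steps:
T(z, Z) = -3 + 2*Z*z/(-5 + z) (T(z, Z) = ((2*Z)/(-5 + z))*z - 3 = (2*Z/(-5 + z))*z - 3 = 2*Z*z/(-5 + z) - 3 = -3 + 2*Z*z/(-5 + z))
R(u, J) = -J
R(-6, 1)*T(1, -1) + 31 = (-1*1)*((15 - 3*1 + 2*(-1)*1)/(-5 + 1)) + 31 = -(15 - 3 - 2)/(-4) + 31 = -(-1)*10/4 + 31 = -1*(-5/2) + 31 = 5/2 + 31 = 67/2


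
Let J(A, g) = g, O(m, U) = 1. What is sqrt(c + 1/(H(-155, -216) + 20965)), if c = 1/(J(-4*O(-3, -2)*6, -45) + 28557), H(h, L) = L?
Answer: sqrt(22486562758)/16433208 ≈ 0.0091251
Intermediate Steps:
c = 1/28512 (c = 1/(-45 + 28557) = 1/28512 ≈ 3.5073e-5)
sqrt(c + 1/(H(-155, -216) + 20965)) = sqrt(1/28512 + 1/(-216 + 20965)) = sqrt(1/28512 + 1/20749) = sqrt(49261/591595488) = sqrt(22486562758)/16433208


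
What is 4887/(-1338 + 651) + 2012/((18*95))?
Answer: -1162421/195795 ≈ -5.9369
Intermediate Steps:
4887/(-1338 + 651) + 2012/((18*95)) = 4887/(-687) + 2012/1710 = 4887*(-1/687) + 2012*(1/1710) = -1629/229 + 1006/855 = -1162421/195795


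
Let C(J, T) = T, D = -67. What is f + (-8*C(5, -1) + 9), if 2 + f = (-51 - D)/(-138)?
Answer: 1027/69 ≈ 14.884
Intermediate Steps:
f = -146/69 (f = -2 + (-51 - 1*(-67))/(-138) = -2 + (-51 + 67)*(-1/138) = -2 + 16*(-1/138) = -2 - 8/69 = -146/69 ≈ -2.1159)
f + (-8*C(5, -1) + 9) = -146/69 + (-8*(-1) + 9) = -146/69 + (8 + 9) = -146/69 + 17 = 1027/69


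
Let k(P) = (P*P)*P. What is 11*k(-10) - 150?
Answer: -11150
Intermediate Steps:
k(P) = P**3 (k(P) = P**2*P = P**3)
11*k(-10) - 150 = 11*(-10)**3 - 150 = 11*(-1000) - 150 = -11000 - 150 = -11150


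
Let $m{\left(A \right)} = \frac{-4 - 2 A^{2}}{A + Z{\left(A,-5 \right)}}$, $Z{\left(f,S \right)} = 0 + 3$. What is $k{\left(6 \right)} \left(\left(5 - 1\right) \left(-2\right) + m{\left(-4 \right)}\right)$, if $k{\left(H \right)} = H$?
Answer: $168$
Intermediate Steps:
$Z{\left(f,S \right)} = 3$
$m{\left(A \right)} = \frac{-4 - 2 A^{2}}{3 + A}$ ($m{\left(A \right)} = \frac{-4 - 2 A^{2}}{A + 3} = \frac{-4 - 2 A^{2}}{3 + A}$)
$k{\left(6 \right)} \left(\left(5 - 1\right) \left(-2\right) + m{\left(-4 \right)}\right) = 6 \left(\left(5 - 1\right) \left(-2\right) + \frac{2 \left(-2 - \left(-4\right)^{2}\right)}{3 - 4}\right) = 6 \left(4 \left(-2\right) + \frac{2 \left(-2 - 16\right)}{-1}\right) = 6 \left(-8 + 2 \left(-1\right) \left(-2 - 16\right)\right) = 6 \left(-8 + 2 \left(-1\right) \left(-18\right)\right) = 6 \left(-8 + 36\right) = 6 \cdot 28 = 168$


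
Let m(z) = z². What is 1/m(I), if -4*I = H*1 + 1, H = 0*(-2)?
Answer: 16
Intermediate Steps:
H = 0
I = -¼ (I = -(0*1 + 1)/4 = -(0 + 1)/4 = -¼*1 = -¼ ≈ -0.25000)
1/m(I) = 1/((-¼)²) = 1/(1/16) = 16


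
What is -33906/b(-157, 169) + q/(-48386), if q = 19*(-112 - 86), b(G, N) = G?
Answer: 820583175/3798301 ≈ 216.04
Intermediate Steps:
q = -3762 (q = 19*(-198) = -3762)
-33906/b(-157, 169) + q/(-48386) = -33906/(-157) - 3762/(-48386) = -33906*(-1/157) - 3762*(-1/48386) = 33906/157 + 1881/24193 = 820583175/3798301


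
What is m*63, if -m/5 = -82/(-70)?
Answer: -369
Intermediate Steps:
m = -41/7 (m = -(-410)/(-70) = -(-410)*(-1)/70 = -5*41/35 = -41/7 ≈ -5.8571)
m*63 = -41/7*63 = -369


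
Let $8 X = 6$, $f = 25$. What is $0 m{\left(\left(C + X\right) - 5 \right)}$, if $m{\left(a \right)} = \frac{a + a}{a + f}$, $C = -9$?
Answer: $0$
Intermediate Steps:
$X = \frac{3}{4}$ ($X = \frac{1}{8} \cdot 6 = \frac{3}{4} \approx 0.75$)
$m{\left(a \right)} = \frac{2 a}{25 + a}$ ($m{\left(a \right)} = \frac{a + a}{a + 25} = \frac{2 a}{25 + a}$)
$0 m{\left(\left(C + X\right) - 5 \right)} = 0 \frac{2 \left(\left(-9 + \frac{3}{4}\right) - 5\right)}{25 + \left(\left(-9 + \frac{3}{4}\right) - 5\right)} = 0 \frac{2 \left(- \frac{33}{4} - 5\right)}{25 - \frac{53}{4}} = 0 \cdot 2 \left(- \frac{53}{4}\right) \frac{1}{25 - \frac{53}{4}} = 0 \cdot 2 \left(- \frac{53}{4}\right) \frac{1}{\frac{47}{4}} = 0 \cdot 2 \left(- \frac{53}{4}\right) \frac{4}{47} = 0 \left(- \frac{106}{47}\right) = 0$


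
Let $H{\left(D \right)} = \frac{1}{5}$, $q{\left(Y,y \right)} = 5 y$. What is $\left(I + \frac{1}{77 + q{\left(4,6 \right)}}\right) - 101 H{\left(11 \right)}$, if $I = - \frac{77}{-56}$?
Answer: $- \frac{80531}{4280} \approx -18.816$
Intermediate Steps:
$I = \frac{11}{8}$ ($I = \left(-77\right) \left(- \frac{1}{56}\right) = \frac{11}{8} \approx 1.375$)
$H{\left(D \right)} = \frac{1}{5}$
$\left(I + \frac{1}{77 + q{\left(4,6 \right)}}\right) - 101 H{\left(11 \right)} = \left(\frac{11}{8} + \frac{1}{77 + 5 \cdot 6}\right) - \frac{101}{5} = \left(\frac{11}{8} + \frac{1}{77 + 30}\right) - \frac{101}{5} = \left(\frac{11}{8} + \frac{1}{107}\right) - \frac{101}{5} = \frac{1185}{856} - \frac{101}{5} = - \frac{80531}{4280}$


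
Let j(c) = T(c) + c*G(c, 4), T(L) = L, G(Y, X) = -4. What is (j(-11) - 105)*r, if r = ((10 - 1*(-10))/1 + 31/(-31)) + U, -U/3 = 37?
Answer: 6624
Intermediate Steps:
U = -111 (U = -3*37 = -111)
r = -92 (r = ((10 - 1*(-10))/1 + 31/(-31)) - 111 = ((10 + 10)*1 + 31*(-1/31)) - 111 = (20*1 - 1) - 111 = (20 - 1) - 111 = 19 - 111 = -92)
j(c) = -3*c (j(c) = c + c*(-4) = c - 4*c = -3*c)
(j(-11) - 105)*r = (-3*(-11) - 105)*(-92) = (33 - 105)*(-92) = -72*(-92) = 6624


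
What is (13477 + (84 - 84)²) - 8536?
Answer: 4941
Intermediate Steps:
(13477 + (84 - 84)²) - 8536 = (13477 + 0²) - 8536 = (13477 + 0) - 8536 = 13477 - 8536 = 4941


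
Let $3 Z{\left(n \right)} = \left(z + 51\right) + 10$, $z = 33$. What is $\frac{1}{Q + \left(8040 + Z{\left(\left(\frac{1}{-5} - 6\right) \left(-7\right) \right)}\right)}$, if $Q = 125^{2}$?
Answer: $\frac{3}{71089} \approx 4.2201 \cdot 10^{-5}$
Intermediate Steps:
$Z{\left(n \right)} = \frac{94}{3}$ ($Z{\left(n \right)} = \frac{\left(33 + 51\right) + 10}{3} = \frac{84 + 10}{3} = \frac{1}{3} \cdot 94 = \frac{94}{3}$)
$Q = 15625$
$\frac{1}{Q + \left(8040 + Z{\left(\left(\frac{1}{-5} - 6\right) \left(-7\right) \right)}\right)} = \frac{1}{15625 + \left(8040 + \frac{94}{3}\right)} = \frac{1}{15625 + \frac{24214}{3}} = \frac{1}{\frac{71089}{3}} = \frac{3}{71089}$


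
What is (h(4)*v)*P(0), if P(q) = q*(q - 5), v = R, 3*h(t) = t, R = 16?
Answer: 0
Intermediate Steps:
h(t) = t/3
v = 16
P(q) = q*(-5 + q)
(h(4)*v)*P(0) = (((⅓)*4)*16)*(0*(-5 + 0)) = ((4/3)*16)*(0*(-5)) = (64/3)*0 = 0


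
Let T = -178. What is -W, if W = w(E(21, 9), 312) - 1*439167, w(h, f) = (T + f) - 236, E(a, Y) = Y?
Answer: 439269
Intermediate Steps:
w(h, f) = -414 + f (w(h, f) = (-178 + f) - 236 = -414 + f)
W = -439269 (W = (-414 + 312) - 1*439167 = -102 - 439167 = -439269)
-W = -1*(-439269) = 439269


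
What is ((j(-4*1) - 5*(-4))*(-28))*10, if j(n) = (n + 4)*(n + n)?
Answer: -5600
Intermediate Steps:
j(n) = 2*n*(4 + n) (j(n) = (4 + n)*(2*n) = 2*n*(4 + n))
((j(-4*1) - 5*(-4))*(-28))*10 = ((2*(-4*1)*(4 - 4*1) - 5*(-4))*(-28))*10 = ((2*(-4)*(4 - 4) + 20)*(-28))*10 = ((2*(-4)*0 + 20)*(-28))*10 = ((0 + 20)*(-28))*10 = (20*(-28))*10 = -560*10 = -5600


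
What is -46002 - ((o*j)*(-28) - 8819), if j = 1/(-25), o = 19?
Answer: -930107/25 ≈ -37204.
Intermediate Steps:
j = -1/25 ≈ -0.040000
-46002 - ((o*j)*(-28) - 8819) = -46002 - ((19*(-1/25))*(-28) - 8819) = -46002 - (-19/25*(-28) - 8819) = -46002 - (532/25 - 8819) = -46002 - 1*(-219943/25) = -46002 + 219943/25 = -930107/25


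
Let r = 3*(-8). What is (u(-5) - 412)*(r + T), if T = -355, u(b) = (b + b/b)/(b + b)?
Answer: 779982/5 ≈ 1.5600e+5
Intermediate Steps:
u(b) = (1 + b)/(2*b) (u(b) = (b + 1)/((2*b)) = (1 + b)*(1/(2*b)) = (1 + b)/(2*b))
r = -24
(u(-5) - 412)*(r + T) = ((1/2)*(1 - 5)/(-5) - 412)*(-24 - 355) = ((1/2)*(-1/5)*(-4) - 412)*(-379) = (2/5 - 412)*(-379) = -2058/5*(-379) = 779982/5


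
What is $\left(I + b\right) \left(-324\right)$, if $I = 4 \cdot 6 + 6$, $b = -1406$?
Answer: $445824$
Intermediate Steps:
$I = 30$ ($I = 24 + 6 = 30$)
$\left(I + b\right) \left(-324\right) = \left(30 - 1406\right) \left(-324\right) = \left(-1376\right) \left(-324\right) = 445824$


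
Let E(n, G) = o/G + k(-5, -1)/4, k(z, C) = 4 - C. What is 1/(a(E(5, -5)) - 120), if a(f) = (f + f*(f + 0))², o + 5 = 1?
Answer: -160000/12944999 ≈ -0.012360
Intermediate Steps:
o = -4 (o = -5 + 1 = -4)
E(n, G) = 5/4 - 4/G (E(n, G) = -4/G + (4 - 1*(-1))/4 = -4/G + (4 + 1)*(¼) = -4/G + 5*(¼) = -4/G + 5/4 = 5/4 - 4/G)
a(f) = (f + f²)² (a(f) = (f + f*f)² = (f + f²)²)
1/(a(E(5, -5)) - 120) = 1/((5/4 - 4/(-5))²*(1 + (5/4 - 4/(-5)))² - 120) = 1/((5/4 - 4*(-⅕))²*(1 + (5/4 - 4*(-⅕)))² - 120) = 1/((5/4 + ⅘)²*(1 + (5/4 + ⅘))² - 120) = 1/((41/20)²*(1 + 41/20)² - 120) = 1/(1681*(61/20)²/400 - 120) = 1/((1681/400)*(3721/400) - 120) = 1/(6255001/160000 - 120) = 1/(-12944999/160000) = -160000/12944999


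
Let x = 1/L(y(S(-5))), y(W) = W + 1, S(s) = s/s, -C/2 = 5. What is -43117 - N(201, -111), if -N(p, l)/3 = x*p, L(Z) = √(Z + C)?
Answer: -43117 - 603*I*√2/4 ≈ -43117.0 - 213.19*I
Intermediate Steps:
C = -10 (C = -2*5 = -10)
S(s) = 1
y(W) = 1 + W
L(Z) = √(-10 + Z) (L(Z) = √(Z - 10) = √(-10 + Z))
x = -I*√2/4 (x = 1/(√(-10 + (1 + 1))) = 1/(√(-10 + 2)) = 1/(√(-8)) = 1/(2*I*√2) = -I*√2/4 ≈ -0.35355*I)
N(p, l) = 3*I*p*√2/4 (N(p, l) = -3*(-I*√2/4)*p = -(-3)*I*p*√2/4 = 3*I*p*√2/4)
-43117 - N(201, -111) = -43117 - 3*I*201*√2/4 = -43117 - 603*I*√2/4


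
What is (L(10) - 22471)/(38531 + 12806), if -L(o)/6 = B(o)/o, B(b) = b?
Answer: -1729/3949 ≈ -0.43783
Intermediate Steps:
L(o) = -6 (L(o) = -6*o/o = -6*1 = -6)
(L(10) - 22471)/(38531 + 12806) = (-6 - 22471)/(38531 + 12806) = -22477/51337 = -22477*1/51337 = -1729/3949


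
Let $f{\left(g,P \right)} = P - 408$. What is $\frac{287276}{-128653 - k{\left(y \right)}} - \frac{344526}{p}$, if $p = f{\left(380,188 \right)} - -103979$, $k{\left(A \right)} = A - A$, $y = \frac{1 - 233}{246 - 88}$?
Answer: $- \frac{74131773962}{13348906627} \approx -5.5534$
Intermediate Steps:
$f{\left(g,P \right)} = -408 + P$
$y = - \frac{116}{79}$ ($y = - \frac{232}{158} = \left(-232\right) \frac{1}{158} = - \frac{116}{79} \approx -1.4684$)
$k{\left(A \right)} = 0$
$p = 103759$ ($p = \left(-408 + 188\right) - -103979 = -220 + 103979 = 103759$)
$\frac{287276}{-128653 - k{\left(y \right)}} - \frac{344526}{p} = \frac{287276}{-128653 - 0} - \frac{344526}{103759} = \frac{287276}{-128653 + 0} - \frac{344526}{103759} = \frac{287276}{-128653} - \frac{344526}{103759} = 287276 \left(- \frac{1}{128653}\right) - \frac{344526}{103759} = - \frac{287276}{128653} - \frac{344526}{103759} = - \frac{74131773962}{13348906627}$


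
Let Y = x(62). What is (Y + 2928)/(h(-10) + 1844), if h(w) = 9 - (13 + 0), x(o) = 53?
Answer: 2981/1840 ≈ 1.6201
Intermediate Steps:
h(w) = -4 (h(w) = 9 - 1*13 = 9 - 13 = -4)
Y = 53
(Y + 2928)/(h(-10) + 1844) = (53 + 2928)/(-4 + 1844) = 2981/1840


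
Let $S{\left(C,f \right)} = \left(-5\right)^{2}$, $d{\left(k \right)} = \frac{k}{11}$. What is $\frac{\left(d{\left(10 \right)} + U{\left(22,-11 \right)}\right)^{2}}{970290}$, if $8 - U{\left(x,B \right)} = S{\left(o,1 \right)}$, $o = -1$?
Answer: $\frac{3481}{13045010} \approx 0.00026685$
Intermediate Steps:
$d{\left(k \right)} = \frac{k}{11}$ ($d{\left(k \right)} = k \frac{1}{11} = \frac{k}{11}$)
$S{\left(C,f \right)} = 25$
$U{\left(x,B \right)} = -17$ ($U{\left(x,B \right)} = 8 - 25 = -17$)
$\frac{\left(d{\left(10 \right)} + U{\left(22,-11 \right)}\right)^{2}}{970290} = \frac{\left(\frac{1}{11} \cdot 10 - 17\right)^{2}}{970290} = \left(\frac{10}{11} - 17\right)^{2} \cdot \frac{1}{970290} = \left(- \frac{177}{11}\right)^{2} \cdot \frac{1}{970290} = \frac{31329}{121} \cdot \frac{1}{970290} = \frac{3481}{13045010}$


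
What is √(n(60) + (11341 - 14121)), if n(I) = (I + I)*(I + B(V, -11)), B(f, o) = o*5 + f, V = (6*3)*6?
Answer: 14*√55 ≈ 103.83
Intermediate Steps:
V = 108 (V = 18*6 = 108)
B(f, o) = f + 5*o (B(f, o) = 5*o + f = f + 5*o)
n(I) = 2*I*(53 + I) (n(I) = (I + I)*(I + (108 + 5*(-11))) = (2*I)*(I + (108 - 55)) = (2*I)*(I + 53) = (2*I)*(53 + I) = 2*I*(53 + I))
√(n(60) + (11341 - 14121)) = √(2*60*(53 + 60) + (11341 - 14121)) = √(2*60*113 - 2780) = √(13560 - 2780) = √10780 = 14*√55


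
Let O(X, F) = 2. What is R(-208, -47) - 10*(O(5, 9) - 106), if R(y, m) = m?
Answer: 993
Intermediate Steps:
R(-208, -47) - 10*(O(5, 9) - 106) = -47 - 10*(2 - 106) = -47 - 10*(-104) = -47 - 1*(-1040) = -47 + 1040 = 993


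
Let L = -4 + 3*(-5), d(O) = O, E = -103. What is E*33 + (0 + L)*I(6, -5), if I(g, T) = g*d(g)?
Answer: -4083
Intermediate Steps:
I(g, T) = g² (I(g, T) = g*g = g²)
L = -19 (L = -4 - 15 = -19)
E*33 + (0 + L)*I(6, -5) = -103*33 + (0 - 19)*6² = -3399 - 19*36 = -3399 - 684 = -4083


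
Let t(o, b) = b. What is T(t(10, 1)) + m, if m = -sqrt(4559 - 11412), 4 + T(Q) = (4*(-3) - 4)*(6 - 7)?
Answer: 12 - I*sqrt(6853) ≈ 12.0 - 82.783*I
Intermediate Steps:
T(Q) = 12 (T(Q) = -4 + (4*(-3) - 4)*(6 - 7) = -4 + (-12 - 4)*(-1) = -4 - 16*(-1) = -4 + 16 = 12)
m = -I*sqrt(6853) (m = -sqrt(-6853) = -I*sqrt(6853) ≈ -82.783*I)
T(t(10, 1)) + m = 12 - I*sqrt(6853)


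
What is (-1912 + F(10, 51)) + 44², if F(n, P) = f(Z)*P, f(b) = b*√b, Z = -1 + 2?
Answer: 75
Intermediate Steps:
Z = 1
f(b) = b^(3/2)
F(n, P) = P (F(n, P) = 1^(3/2)*P = 1*P = P)
(-1912 + F(10, 51)) + 44² = (-1912 + 51) + 44² = -1861 + 1936 = 75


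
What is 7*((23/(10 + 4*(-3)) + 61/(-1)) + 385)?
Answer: 4375/2 ≈ 2187.5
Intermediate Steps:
7*((23/(10 + 4*(-3)) + 61/(-1)) + 385) = 7*((23/(10 - 12) + 61*(-1)) + 385) = 7*((23/(-2) - 61) + 385) = 7*((23*(-½) - 61) + 385) = 7*((-23/2 - 61) + 385) = 7*(-145/2 + 385) = 7*(625/2) = 4375/2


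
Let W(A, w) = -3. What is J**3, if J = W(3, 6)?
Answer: -27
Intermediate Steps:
J = -3
J**3 = (-3)**3 = -27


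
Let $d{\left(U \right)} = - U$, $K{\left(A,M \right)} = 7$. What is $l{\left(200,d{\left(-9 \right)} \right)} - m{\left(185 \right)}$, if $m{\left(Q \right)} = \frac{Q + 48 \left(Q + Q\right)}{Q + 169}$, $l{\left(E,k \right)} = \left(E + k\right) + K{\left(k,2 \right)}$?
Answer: $\frac{58519}{354} \approx 165.31$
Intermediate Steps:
$l{\left(E,k \right)} = 7 + E + k$ ($l{\left(E,k \right)} = \left(E + k\right) + 7 = 7 + E + k$)
$m{\left(Q \right)} = \frac{97 Q}{169 + Q}$ ($m{\left(Q \right)} = \frac{Q + 48 \cdot 2 Q}{169 + Q} = \frac{Q + 96 Q}{169 + Q} = \frac{97 Q}{169 + Q}$)
$l{\left(200,d{\left(-9 \right)} \right)} - m{\left(185 \right)} = \left(7 + 200 - -9\right) - 97 \cdot 185 \frac{1}{169 + 185} = \left(7 + 200 + 9\right) - 97 \cdot 185 \cdot \frac{1}{354} = 216 - 97 \cdot 185 \cdot \frac{1}{354} = 216 - \frac{17945}{354} = \frac{58519}{354}$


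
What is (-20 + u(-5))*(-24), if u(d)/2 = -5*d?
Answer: -720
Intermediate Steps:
u(d) = -10*d (u(d) = 2*(-5*d) = -10*d)
(-20 + u(-5))*(-24) = (-20 - 10*(-5))*(-24) = (-20 + 50)*(-24) = 30*(-24) = -720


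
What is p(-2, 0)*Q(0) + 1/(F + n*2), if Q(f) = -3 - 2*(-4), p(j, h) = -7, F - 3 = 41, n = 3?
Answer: -1749/50 ≈ -34.980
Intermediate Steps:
F = 44 (F = 3 + 41 = 44)
Q(f) = 5 (Q(f) = -3 + 8 = 5)
p(-2, 0)*Q(0) + 1/(F + n*2) = -7*5 + 1/(44 + 3*2) = -35 + 1/(44 + 6) = -35 + 1/50 = -1749/50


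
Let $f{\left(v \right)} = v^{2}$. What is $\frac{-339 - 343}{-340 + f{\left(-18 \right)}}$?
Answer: $\frac{341}{8} \approx 42.625$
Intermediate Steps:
$\frac{-339 - 343}{-340 + f{\left(-18 \right)}} = \frac{-339 - 343}{-340 + \left(-18\right)^{2}} = - \frac{682}{-340 + 324} = - \frac{682}{-16} = \left(-682\right) \left(- \frac{1}{16}\right) = \frac{341}{8}$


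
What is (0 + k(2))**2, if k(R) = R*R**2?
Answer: 64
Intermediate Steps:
k(R) = R**3
(0 + k(2))**2 = (0 + 2**3)**2 = (0 + 8)**2 = 8**2 = 64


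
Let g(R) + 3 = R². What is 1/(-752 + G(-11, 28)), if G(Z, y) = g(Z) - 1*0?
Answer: -1/634 ≈ -0.0015773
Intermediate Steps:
g(R) = -3 + R²
G(Z, y) = -3 + Z² (G(Z, y) = (-3 + Z²) - 1*0 = (-3 + Z²) + 0 = -3 + Z²)
1/(-752 + G(-11, 28)) = 1/(-752 + (-3 + (-11)²)) = 1/(-752 + (-3 + 121)) = 1/(-752 + 118) = 1/(-634) = -1/634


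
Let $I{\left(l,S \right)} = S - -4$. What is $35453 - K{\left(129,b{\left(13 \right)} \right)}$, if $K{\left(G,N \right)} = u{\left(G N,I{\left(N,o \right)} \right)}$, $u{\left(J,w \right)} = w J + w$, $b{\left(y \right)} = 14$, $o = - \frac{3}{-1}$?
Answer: $22804$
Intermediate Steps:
$o = 3$ ($o = \left(-3\right) \left(-1\right) = 3$)
$I{\left(l,S \right)} = 4 + S$ ($I{\left(l,S \right)} = S + 4 = 4 + S$)
$u{\left(J,w \right)} = w + J w$ ($u{\left(J,w \right)} = J w + w = w + J w$)
$K{\left(G,N \right)} = 7 + 7 G N$ ($K{\left(G,N \right)} = \left(4 + 3\right) \left(1 + G N\right) = 7 \left(1 + G N\right) = 7 + 7 G N$)
$35453 - K{\left(129,b{\left(13 \right)} \right)} = 35453 - \left(7 + 7 \cdot 129 \cdot 14\right) = 35453 - \left(7 + 12642\right) = 35453 - 12649 = 22804$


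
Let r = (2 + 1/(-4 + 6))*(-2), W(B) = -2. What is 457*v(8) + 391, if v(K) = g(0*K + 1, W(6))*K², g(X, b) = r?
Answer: -145849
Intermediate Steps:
r = -5 (r = (2 + 1/2)*(-2) = (2 + ½)*(-2) = (5/2)*(-2) = -5)
g(X, b) = -5
v(K) = -5*K²
457*v(8) + 391 = 457*(-5*8²) + 391 = 457*(-5*64) + 391 = 457*(-320) + 391 = -146240 + 391 = -145849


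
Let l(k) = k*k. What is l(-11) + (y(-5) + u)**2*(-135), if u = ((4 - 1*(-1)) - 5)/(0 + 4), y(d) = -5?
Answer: -3254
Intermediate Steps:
l(k) = k**2
u = 0 (u = ((4 + 1) - 5)/4 = (5 - 5)*(1/4) = 0*(1/4) = 0)
l(-11) + (y(-5) + u)**2*(-135) = (-11)**2 + (-5 + 0)**2*(-135) = 121 + (-5)**2*(-135) = 121 + 25*(-135) = 121 - 3375 = -3254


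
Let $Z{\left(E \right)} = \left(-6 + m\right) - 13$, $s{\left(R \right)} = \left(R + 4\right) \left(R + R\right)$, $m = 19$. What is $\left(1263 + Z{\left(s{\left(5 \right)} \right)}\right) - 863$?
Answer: $400$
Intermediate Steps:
$s{\left(R \right)} = 2 R \left(4 + R\right)$ ($s{\left(R \right)} = \left(4 + R\right) 2 R = 2 R \left(4 + R\right)$)
$Z{\left(E \right)} = 0$ ($Z{\left(E \right)} = \left(-6 + 19\right) - 13 = 13 - 13 = 0$)
$\left(1263 + Z{\left(s{\left(5 \right)} \right)}\right) - 863 = \left(1263 + 0\right) - 863 = 1263 - 863 = 400$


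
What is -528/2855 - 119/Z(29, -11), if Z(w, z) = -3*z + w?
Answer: -372481/177010 ≈ -2.1043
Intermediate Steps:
Z(w, z) = w - 3*z
-528/2855 - 119/Z(29, -11) = -528/2855 - 119/(29 - 3*(-11)) = -528*1/2855 - 119/(29 + 33) = -528/2855 - 119/62 = -372481/177010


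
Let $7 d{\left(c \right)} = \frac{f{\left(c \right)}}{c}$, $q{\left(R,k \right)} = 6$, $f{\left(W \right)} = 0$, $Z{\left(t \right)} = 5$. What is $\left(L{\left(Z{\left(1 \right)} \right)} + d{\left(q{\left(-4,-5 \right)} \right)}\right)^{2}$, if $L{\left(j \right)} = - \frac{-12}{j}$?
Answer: $\frac{144}{25} \approx 5.76$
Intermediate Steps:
$d{\left(c \right)} = 0$ ($d{\left(c \right)} = \frac{0 \frac{1}{c}}{7} = \frac{1}{7} \cdot 0 = 0$)
$L{\left(j \right)} = \frac{12}{j}$
$\left(L{\left(Z{\left(1 \right)} \right)} + d{\left(q{\left(-4,-5 \right)} \right)}\right)^{2} = \left(\frac{12}{5} + 0\right)^{2} = \left(\frac{12}{5}\right)^{2} = \frac{144}{25}$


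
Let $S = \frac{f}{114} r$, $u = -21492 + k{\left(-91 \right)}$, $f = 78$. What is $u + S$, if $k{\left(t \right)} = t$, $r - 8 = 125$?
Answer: $-21492$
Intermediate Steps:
$r = 133$ ($r = 8 + 125 = 133$)
$u = -21583$ ($u = -21492 - 91 = -21583$)
$S = 91$ ($S = \frac{78}{114} \cdot 133 = 78 \cdot \frac{1}{114} \cdot 133 = \frac{13}{19} \cdot 133 = 91$)
$u + S = -21583 + 91 = -21492$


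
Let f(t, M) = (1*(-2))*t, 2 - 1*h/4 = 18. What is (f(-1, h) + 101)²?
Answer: 10609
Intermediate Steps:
h = -64 (h = 8 - 4*18 = 8 - 72 = -64)
f(t, M) = -2*t
(f(-1, h) + 101)² = (-2*(-1) + 101)² = (2 + 101)² = 103² = 10609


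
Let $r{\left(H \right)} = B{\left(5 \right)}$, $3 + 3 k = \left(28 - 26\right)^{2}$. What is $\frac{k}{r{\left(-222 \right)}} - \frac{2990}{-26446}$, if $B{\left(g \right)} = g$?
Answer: $\frac{35648}{198345} \approx 0.17973$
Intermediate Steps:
$k = \frac{1}{3}$ ($k = -1 + \frac{\left(28 - 26\right)^{2}}{3} = -1 + \frac{2^{2}}{3} = -1 + \frac{1}{3} \cdot 4 = -1 + \frac{4}{3} = \frac{1}{3} \approx 0.33333$)
$r{\left(H \right)} = 5$
$\frac{k}{r{\left(-222 \right)}} - \frac{2990}{-26446} = \frac{1}{3 \cdot 5} - \frac{2990}{-26446} = \frac{1}{3} \cdot \frac{1}{5} - - \frac{1495}{13223} = \frac{1}{15} + \frac{1495}{13223} = \frac{35648}{198345}$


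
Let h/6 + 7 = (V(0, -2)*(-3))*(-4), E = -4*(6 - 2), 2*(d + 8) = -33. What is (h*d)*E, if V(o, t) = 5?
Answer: 124656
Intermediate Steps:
d = -49/2 (d = -8 + (1/2)*(-33) = -8 - 33/2 = -49/2 ≈ -24.500)
E = -16 (E = -4*4 = -16)
h = 318 (h = -42 + 6*((5*(-3))*(-4)) = -42 + 6*(-15*(-4)) = -42 + 6*60 = -42 + 360 = 318)
(h*d)*E = (318*(-49/2))*(-16) = -7791*(-16) = 124656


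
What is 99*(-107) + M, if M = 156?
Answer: -10437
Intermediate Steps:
99*(-107) + M = 99*(-107) + 156 = -10593 + 156 = -10437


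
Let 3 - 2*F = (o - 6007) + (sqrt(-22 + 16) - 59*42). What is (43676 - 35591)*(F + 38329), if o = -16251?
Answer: 819794745/2 - 8085*I*sqrt(6)/2 ≈ 4.099e+8 - 9902.1*I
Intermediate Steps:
F = 24739/2 - I*sqrt(6)/2 (F = 3/2 - ((-16251 - 6007) + (sqrt(-22 + 16) - 59*42))/2 = 3/2 - (-22258 + (sqrt(-6) - 2478))/2 = 3/2 - (-22258 + (I*sqrt(6) - 2478))/2 = 3/2 - (-22258 + (-2478 + I*sqrt(6)))/2 = 3/2 - (-24736 + I*sqrt(6))/2 = 3/2 + (12368 - I*sqrt(6)/2) = 24739/2 - I*sqrt(6)/2 ≈ 12370.0 - 1.2247*I)
(43676 - 35591)*(F + 38329) = (43676 - 35591)*((24739/2 - I*sqrt(6)/2) + 38329) = 8085*(101397/2 - I*sqrt(6)/2) = 819794745/2 - 8085*I*sqrt(6)/2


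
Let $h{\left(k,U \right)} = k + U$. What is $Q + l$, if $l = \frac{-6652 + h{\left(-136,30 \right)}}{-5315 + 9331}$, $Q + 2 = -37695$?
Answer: $- \frac{75698955}{2008} \approx -37699.0$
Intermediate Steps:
$h{\left(k,U \right)} = U + k$
$Q = -37697$ ($Q = -2 - 37695 = -37697$)
$l = - \frac{3379}{2008}$ ($l = \frac{-6652 + \left(30 - 136\right)}{-5315 + 9331} = \frac{-6652 - 106}{4016} = \left(-6758\right) \frac{1}{4016} = - \frac{3379}{2008} \approx -1.6828$)
$Q + l = -37697 - \frac{3379}{2008} = - \frac{75698955}{2008}$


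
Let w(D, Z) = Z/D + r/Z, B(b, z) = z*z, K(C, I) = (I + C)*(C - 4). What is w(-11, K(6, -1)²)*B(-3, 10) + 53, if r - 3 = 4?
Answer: -9340/11 ≈ -849.09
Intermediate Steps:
K(C, I) = (-4 + C)*(C + I) (K(C, I) = (C + I)*(-4 + C) = (-4 + C)*(C + I))
r = 7 (r = 3 + 4 = 7)
B(b, z) = z²
w(D, Z) = 7/Z + Z/D (w(D, Z) = Z/D + 7/Z = 7/Z + Z/D)
w(-11, K(6, -1)²)*B(-3, 10) + 53 = (7/((6² - 4*6 - 4*(-1) + 6*(-1))²) + (6² - 4*6 - 4*(-1) + 6*(-1))²/(-11))*10² + 53 = (7/((36 - 24 + 4 - 6)²) + (36 - 24 + 4 - 6)²*(-1/11))*100 + 53 = (7/(10²) + 10²*(-1/11))*100 + 53 = (7/100 + 100*(-1/11))*100 + 53 = (7*(1/100) - 100/11)*100 + 53 = (7/100 - 100/11)*100 + 53 = -9923/1100*100 + 53 = -9923/11 + 53 = -9340/11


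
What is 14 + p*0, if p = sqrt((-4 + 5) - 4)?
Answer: 14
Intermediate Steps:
p = I*sqrt(3) (p = sqrt(1 - 4) = sqrt(-3) = I*sqrt(3) ≈ 1.732*I)
14 + p*0 = 14 + (I*sqrt(3))*0 = 14 + 0 = 14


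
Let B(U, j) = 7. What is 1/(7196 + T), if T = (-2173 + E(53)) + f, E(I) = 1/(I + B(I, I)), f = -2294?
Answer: 60/163741 ≈ 0.00036643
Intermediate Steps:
E(I) = 1/(7 + I) (E(I) = 1/(I + 7) = 1/(7 + I))
T = -268019/60 (T = (-2173 + 1/(7 + 53)) - 2294 = (-2173 + 1/60) - 2294 = -130379/60 - 2294 = -268019/60 ≈ -4467.0)
1/(7196 + T) = 1/(7196 - 268019/60) = 1/(163741/60) = 60/163741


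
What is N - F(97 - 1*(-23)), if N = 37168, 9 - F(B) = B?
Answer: 37279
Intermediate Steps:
F(B) = 9 - B
N - F(97 - 1*(-23)) = 37168 - (9 - (97 - 1*(-23))) = 37168 - (9 - (97 + 23)) = 37168 - (9 - 1*120) = 37168 - (9 - 120) = 37168 - 1*(-111) = 37168 + 111 = 37279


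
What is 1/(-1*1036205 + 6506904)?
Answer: 1/5470699 ≈ 1.8279e-7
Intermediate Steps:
1/(-1*1036205 + 6506904) = 1/(-1036205 + 6506904) = 1/5470699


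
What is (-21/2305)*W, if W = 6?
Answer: -126/2305 ≈ -0.054664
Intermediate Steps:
(-21/2305)*W = -21/2305*6 = -126/2305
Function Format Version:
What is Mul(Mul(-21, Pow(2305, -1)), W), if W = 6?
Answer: Rational(-126, 2305) ≈ -0.054664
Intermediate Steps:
Mul(Mul(-21, Pow(2305, -1)), W) = Mul(Mul(-21, Pow(2305, -1)), 6) = Mul(Mul(-21, Rational(1, 2305)), 6) = Mul(Rational(-21, 2305), 6) = Rational(-126, 2305)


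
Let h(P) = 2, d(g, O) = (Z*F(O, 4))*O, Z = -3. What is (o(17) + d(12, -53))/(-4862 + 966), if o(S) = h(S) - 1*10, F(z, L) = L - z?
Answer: -9055/3896 ≈ -2.3242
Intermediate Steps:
d(g, O) = O*(-12 + 3*O) (d(g, O) = (-3*(4 - O))*O = (-12 + 3*O)*O = O*(-12 + 3*O))
o(S) = -8 (o(S) = 2 - 1*10 = 2 - 10 = -8)
(o(17) + d(12, -53))/(-4862 + 966) = (-8 + 3*(-53)*(-4 - 53))/(-4862 + 966) = (-8 + 3*(-53)*(-57))/(-3896) = (-8 + 9063)*(-1/3896) = 9055*(-1/3896) = -9055/3896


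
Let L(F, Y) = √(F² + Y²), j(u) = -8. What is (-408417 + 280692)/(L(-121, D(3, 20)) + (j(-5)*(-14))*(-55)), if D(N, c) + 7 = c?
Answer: 78678600/3793079 + 25545*√14810/7586158 ≈ 21.152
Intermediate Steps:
D(N, c) = -7 + c
(-408417 + 280692)/(L(-121, D(3, 20)) + (j(-5)*(-14))*(-55)) = (-408417 + 280692)/(√((-121)² + (-7 + 20)²) - 8*(-14)*(-55)) = -127725/(√(14641 + 13²) + 112*(-55)) = -127725/(√(14641 + 169) - 6160) = -127725/(√14810 - 6160) = -127725/(-6160 + √14810)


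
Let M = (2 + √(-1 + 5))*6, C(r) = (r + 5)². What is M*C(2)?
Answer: 1176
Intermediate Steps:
C(r) = (5 + r)²
M = 24 (M = (2 + √4)*6 = (2 + 2)*6 = 4*6 = 24)
M*C(2) = 24*(5 + 2)² = 24*7² = 24*49 = 1176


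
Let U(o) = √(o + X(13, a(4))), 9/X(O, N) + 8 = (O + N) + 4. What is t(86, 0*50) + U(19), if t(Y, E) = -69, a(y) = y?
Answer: -69 + 16*√13/13 ≈ -64.562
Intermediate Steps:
X(O, N) = 9/(-4 + N + O) (X(O, N) = 9/(-8 + ((O + N) + 4)) = 9/(-8 + ((N + O) + 4)) = 9/(-8 + (4 + N + O)) = 9/(-4 + N + O))
U(o) = √(9/13 + o) (U(o) = √(o + 9/(-4 + 4 + 13)) = √(o + 9/13) = √(9/13 + o))
t(86, 0*50) + U(19) = -69 + √(117 + 169*19)/13 = -69 + √(117 + 3211)/13 = -69 + √3328/13 = -69 + (16*√13)/13 = -69 + 16*√13/13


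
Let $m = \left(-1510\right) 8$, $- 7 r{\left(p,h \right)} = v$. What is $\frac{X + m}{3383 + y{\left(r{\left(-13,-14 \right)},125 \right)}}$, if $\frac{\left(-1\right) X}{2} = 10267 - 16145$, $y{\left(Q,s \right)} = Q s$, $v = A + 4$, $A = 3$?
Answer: $- \frac{18}{181} \approx -0.099447$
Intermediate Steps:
$v = 7$ ($v = 3 + 4 = 7$)
$r{\left(p,h \right)} = -1$ ($r{\left(p,h \right)} = \left(- \frac{1}{7}\right) 7 = -1$)
$m = -12080$
$X = 11756$ ($X = - 2 \left(10267 - 16145\right) = \left(-2\right) \left(-5878\right) = 11756$)
$\frac{X + m}{3383 + y{\left(r{\left(-13,-14 \right)},125 \right)}} = \frac{11756 - 12080}{3383 - 125} = - \frac{324}{3383 - 125} = - \frac{324}{3258} = \left(-324\right) \frac{1}{3258} = - \frac{18}{181}$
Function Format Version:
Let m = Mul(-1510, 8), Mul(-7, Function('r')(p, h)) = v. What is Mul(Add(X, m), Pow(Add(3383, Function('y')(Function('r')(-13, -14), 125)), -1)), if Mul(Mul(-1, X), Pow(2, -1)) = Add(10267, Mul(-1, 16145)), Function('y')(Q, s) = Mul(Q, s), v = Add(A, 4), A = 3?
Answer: Rational(-18, 181) ≈ -0.099447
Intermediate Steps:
v = 7 (v = Add(3, 4) = 7)
Function('r')(p, h) = -1 (Function('r')(p, h) = Mul(Rational(-1, 7), 7) = -1)
m = -12080
X = 11756 (X = Mul(-2, Add(10267, Mul(-1, 16145))) = Mul(-2, Add(10267, -16145)) = Mul(-2, -5878) = 11756)
Mul(Add(X, m), Pow(Add(3383, Function('y')(Function('r')(-13, -14), 125)), -1)) = Mul(Add(11756, -12080), Pow(Add(3383, Mul(-1, 125)), -1)) = Mul(-324, Pow(Add(3383, -125), -1)) = Mul(-324, Pow(3258, -1)) = Mul(-324, Rational(1, 3258)) = Rational(-18, 181)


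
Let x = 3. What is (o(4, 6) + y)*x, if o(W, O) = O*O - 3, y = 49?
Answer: 246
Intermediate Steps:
o(W, O) = -3 + O² (o(W, O) = O² - 3 = -3 + O²)
(o(4, 6) + y)*x = ((-3 + 6²) + 49)*3 = ((-3 + 36) + 49)*3 = (33 + 49)*3 = 82*3 = 246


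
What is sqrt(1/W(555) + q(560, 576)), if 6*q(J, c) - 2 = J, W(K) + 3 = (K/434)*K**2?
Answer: sqrt(2737388008361754165)/170952573 ≈ 9.6782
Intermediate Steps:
W(K) = -3 + K**3/434 (W(K) = -3 + (K/434)*K**2 = -3 + K**3/434)
q(J, c) = 1/3 + J/6
sqrt(1/W(555) + q(560, 576)) = sqrt(1/(-3 + (1/434)*555**3) + (1/3 + (1/6)*560)) = sqrt(1/(-3 + (1/434)*170953875) + (1/3 + 280/3)) = sqrt(1/(-3 + 170953875/434) + 281/3) = sqrt(1/(170952573/434) + 281/3) = sqrt(434/170952573 + 281/3) = sqrt(16012558105/170952573) = sqrt(2737388008361754165)/170952573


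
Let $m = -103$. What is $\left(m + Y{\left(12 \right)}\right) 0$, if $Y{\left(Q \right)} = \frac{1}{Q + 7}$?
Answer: $0$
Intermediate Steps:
$Y{\left(Q \right)} = \frac{1}{7 + Q}$
$\left(m + Y{\left(12 \right)}\right) 0 = \left(-103 + \frac{1}{7 + 12}\right) 0 = \left(-103 + \frac{1}{19}\right) 0 = \left(- \frac{1956}{19}\right) 0 = 0$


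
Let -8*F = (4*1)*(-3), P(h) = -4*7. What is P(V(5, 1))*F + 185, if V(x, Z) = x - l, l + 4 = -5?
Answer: 143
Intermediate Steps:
l = -9 (l = -4 - 5 = -9)
V(x, Z) = 9 + x (V(x, Z) = x - 1*(-9) = x + 9 = 9 + x)
P(h) = -28
F = 3/2 (F = -4*1*(-3)/8 = -(-3)/2 = -⅛*(-12) = 3/2 ≈ 1.5000)
P(V(5, 1))*F + 185 = -28*3/2 + 185 = -42 + 185 = 143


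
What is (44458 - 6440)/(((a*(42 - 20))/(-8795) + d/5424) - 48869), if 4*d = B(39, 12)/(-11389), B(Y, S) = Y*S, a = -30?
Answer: -1377016438824544/1770038219174569 ≈ -0.77796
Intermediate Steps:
B(Y, S) = S*Y
d = -117/11389 (d = ((12*39)/(-11389))/4 = (468*(-1/11389))/4 = (¼)*(-468/11389) = -117/11389 ≈ -0.010273)
(44458 - 6440)/(((a*(42 - 20))/(-8795) + d/5424) - 48869) = (44458 - 6440)/((-30*(42 - 20)/(-8795) - 117/11389/5424) - 48869) = 38018/((-30*22*(-1/8795) - 117/11389*1/5424) - 48869) = 38018/((-660*(-1/8795) - 39/20591312) - 48869) = 38018/((132/1759 - 39/20591312) - 48869) = 38018/(2717984583/36220117808 - 48869) = 38018/(-1770038219174569/36220117808) = 38018*(-36220117808/1770038219174569) = -1377016438824544/1770038219174569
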